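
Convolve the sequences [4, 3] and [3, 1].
y[0] = 4×3 = 12; y[1] = 4×1 + 3×3 = 13; y[2] = 3×1 = 3

[12, 13, 3]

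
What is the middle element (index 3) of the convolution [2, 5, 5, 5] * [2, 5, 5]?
Use y[k] = Σ_i a[i]·b[k-i] at k=3. y[3] = 5×5 + 5×5 + 5×2 = 60

60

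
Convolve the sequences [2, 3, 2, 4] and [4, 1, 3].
y[0] = 2×4 = 8; y[1] = 2×1 + 3×4 = 14; y[2] = 2×3 + 3×1 + 2×4 = 17; y[3] = 3×3 + 2×1 + 4×4 = 27; y[4] = 2×3 + 4×1 = 10; y[5] = 4×3 = 12

[8, 14, 17, 27, 10, 12]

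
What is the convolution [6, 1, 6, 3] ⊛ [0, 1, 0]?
y[0] = 6×0 = 0; y[1] = 6×1 + 1×0 = 6; y[2] = 6×0 + 1×1 + 6×0 = 1; y[3] = 1×0 + 6×1 + 3×0 = 6; y[4] = 6×0 + 3×1 = 3; y[5] = 3×0 = 0

[0, 6, 1, 6, 3, 0]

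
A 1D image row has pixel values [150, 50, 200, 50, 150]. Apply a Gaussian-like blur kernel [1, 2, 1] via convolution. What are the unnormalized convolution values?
Convolve image row [150, 50, 200, 50, 150] with kernel [1, 2, 1]: y[0] = 150×1 = 150; y[1] = 150×2 + 50×1 = 350; y[2] = 150×1 + 50×2 + 200×1 = 450; y[3] = 50×1 + 200×2 + 50×1 = 500; y[4] = 200×1 + 50×2 + 150×1 = 450; y[5] = 50×1 + 150×2 = 350; y[6] = 150×1 = 150 → [150, 350, 450, 500, 450, 350, 150]. Normalization factor = sum(kernel) = 4.

[150, 350, 450, 500, 450, 350, 150]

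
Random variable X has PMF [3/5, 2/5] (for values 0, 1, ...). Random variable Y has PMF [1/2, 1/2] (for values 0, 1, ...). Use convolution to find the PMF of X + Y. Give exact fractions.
P(X+Y=k) = Σ_i P(X=i)·P(Y=k-i) — a convolution of [3/5, 2/5] and [1/2, 1/2]. P(X+Y=0) = (3/5)×(1/2) = 3/10; P(X+Y=1) = (3/5)×(1/2) + (2/5)×(1/2) = 3/10 + 1/5 = 1/2; P(X+Y=2) = (2/5)×(1/2) = 1/5. PMF: [3/10, 1/2, 1/5] (sums to 1 ✓)

[3/10, 1/2, 1/5]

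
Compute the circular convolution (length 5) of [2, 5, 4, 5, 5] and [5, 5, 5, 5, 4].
Use y[k] = Σ_j s[j]·t[(k-j) mod 5]. y[0] = 2×5 + 5×4 + 4×5 + 5×5 + 5×5 = 100; y[1] = 2×5 + 5×5 + 4×4 + 5×5 + 5×5 = 101; y[2] = 2×5 + 5×5 + 4×5 + 5×4 + 5×5 = 100; y[3] = 2×5 + 5×5 + 4×5 + 5×5 + 5×4 = 100; y[4] = 2×4 + 5×5 + 4×5 + 5×5 + 5×5 = 103. Result: [100, 101, 100, 100, 103]

[100, 101, 100, 100, 103]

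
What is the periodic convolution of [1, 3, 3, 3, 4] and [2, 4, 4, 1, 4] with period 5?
Use y[k] = Σ_j s[j]·t[(k-j) mod 5]. y[0] = 1×2 + 3×4 + 3×1 + 3×4 + 4×4 = 45; y[1] = 1×4 + 3×2 + 3×4 + 3×1 + 4×4 = 41; y[2] = 1×4 + 3×4 + 3×2 + 3×4 + 4×1 = 38; y[3] = 1×1 + 3×4 + 3×4 + 3×2 + 4×4 = 47; y[4] = 1×4 + 3×1 + 3×4 + 3×4 + 4×2 = 39. Result: [45, 41, 38, 47, 39]

[45, 41, 38, 47, 39]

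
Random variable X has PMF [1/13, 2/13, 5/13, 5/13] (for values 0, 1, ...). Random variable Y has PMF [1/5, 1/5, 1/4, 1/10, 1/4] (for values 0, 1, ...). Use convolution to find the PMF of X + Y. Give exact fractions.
P(X+Y=k) = Σ_i P(X=i)·P(Y=k-i) — a convolution of [1/13, 2/13, 5/13, 5/13] and [1/5, 1/5, 1/4, 1/10, 1/4]. P(X+Y=0) = (1/13)×(1/5) = 1/65; P(X+Y=1) = (1/13)×(1/5) + (2/13)×(1/5) = 1/65 + 2/65 = 3/65; P(X+Y=2) = (1/13)×(1/4) + (2/13)×(1/5) + (5/13)×(1/5) = 1/52 + 2/65 + 1/13 = 33/260; P(X+Y=3) = (1/13)×(1/10) + (2/13)×(1/4) + (5/13)×(1/5) + (5/13)×(1/5) = 1/130 + 1/26 + 1/13 + 1/13 = 1/5; P(X+Y=4) = (1/13)×(1/4) + (2/13)×(1/10) + (5/13)×(1/4) + (5/13)×(1/5) = 1/52 + 1/65 + 5/52 + 1/13 = 27/130; P(X+Y=5) = (2/13)×(1/4) + (5/13)×(1/10) + (5/13)×(1/4) = 1/26 + 1/26 + 5/52 = 9/52; P(X+Y=6) = (5/13)×(1/4) + (5/13)×(1/10) = 5/52 + 1/26 = 7/52; P(X+Y=7) = (5/13)×(1/4) = 5/52. PMF: [1/65, 3/65, 33/260, 1/5, 27/130, 9/52, 7/52, 5/52] (sums to 1 ✓)

[1/65, 3/65, 33/260, 1/5, 27/130, 9/52, 7/52, 5/52]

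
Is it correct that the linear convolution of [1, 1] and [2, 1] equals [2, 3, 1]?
Recompute linear convolution of [1, 1] and [2, 1]: y[0] = 1×2 = 2; y[1] = 1×1 + 1×2 = 3; y[2] = 1×1 = 1 → [2, 3, 1]. Given [2, 3, 1] matches, so answer: Yes

Yes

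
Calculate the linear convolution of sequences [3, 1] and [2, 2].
y[0] = 3×2 = 6; y[1] = 3×2 + 1×2 = 8; y[2] = 1×2 = 2

[6, 8, 2]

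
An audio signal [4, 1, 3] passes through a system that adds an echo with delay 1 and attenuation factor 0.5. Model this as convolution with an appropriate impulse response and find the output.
Direct-path + delayed-attenuated-path model → impulse response h = [1, 0.5] (1 at lag 0, 0.5 at lag 1). Output y[n] = x[n] + 0.5·x[n - 1] (with x[n] = 0 outside 0..2): y[0] = 4 + 0.5×0 = 4; y[1] = 1 + 0.5×4 = 3.0; y[2] = 3 + 0.5×1 = 3.5; y[3] = 0 + 0.5×3 = 1.5. So y = [4, 3.0, 3.5, 1.5]

[4, 3.0, 3.5, 1.5]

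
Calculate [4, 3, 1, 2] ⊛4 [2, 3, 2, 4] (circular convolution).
Use y[k] = Σ_j a[j]·b[(k-j) mod 4]. y[0] = 4×2 + 3×4 + 1×2 + 2×3 = 28; y[1] = 4×3 + 3×2 + 1×4 + 2×2 = 26; y[2] = 4×2 + 3×3 + 1×2 + 2×4 = 27; y[3] = 4×4 + 3×2 + 1×3 + 2×2 = 29. Result: [28, 26, 27, 29]

[28, 26, 27, 29]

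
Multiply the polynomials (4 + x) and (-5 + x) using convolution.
Ascending coefficients: a = [4, 1], b = [-5, 1]. c[0] = 4×-5 = -20; c[1] = 4×1 + 1×-5 = -1; c[2] = 1×1 = 1. Result coefficients: [-20, -1, 1] → -20 - x + x^2

-20 - x + x^2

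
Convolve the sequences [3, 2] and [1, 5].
y[0] = 3×1 = 3; y[1] = 3×5 + 2×1 = 17; y[2] = 2×5 = 10

[3, 17, 10]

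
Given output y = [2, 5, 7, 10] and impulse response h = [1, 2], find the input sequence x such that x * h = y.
Deconvolve y=[2, 5, 7, 10] by h=[1, 2]. Since h[0]=1, solve forward: x[0] = y[0] / 1 = 2; x[1] = (y[1] - 2×2) / 1 = 1; x[2] = (y[2] - 1×2) / 1 = 5. So x = [2, 1, 5]. Check by forward convolution: y[0] = 2×1 = 2; y[1] = 2×2 + 1×1 = 5; y[2] = 1×2 + 5×1 = 7; y[3] = 5×2 = 10

[2, 1, 5]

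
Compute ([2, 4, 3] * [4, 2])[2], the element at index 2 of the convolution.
Use y[k] = Σ_i a[i]·b[k-i] at k=2. y[2] = 4×2 + 3×4 = 20

20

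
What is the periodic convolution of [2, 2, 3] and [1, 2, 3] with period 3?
Use y[k] = Σ_j x[j]·h[(k-j) mod 3]. y[0] = 2×1 + 2×3 + 3×2 = 14; y[1] = 2×2 + 2×1 + 3×3 = 15; y[2] = 2×3 + 2×2 + 3×1 = 13. Result: [14, 15, 13]

[14, 15, 13]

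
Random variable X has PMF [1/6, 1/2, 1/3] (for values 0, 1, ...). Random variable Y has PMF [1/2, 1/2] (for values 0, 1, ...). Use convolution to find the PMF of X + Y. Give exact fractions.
P(X+Y=k) = Σ_i P(X=i)·P(Y=k-i) — a convolution of [1/6, 1/2, 1/3] and [1/2, 1/2]. P(X+Y=0) = (1/6)×(1/2) = 1/12; P(X+Y=1) = (1/6)×(1/2) + (1/2)×(1/2) = 1/12 + 1/4 = 1/3; P(X+Y=2) = (1/2)×(1/2) + (1/3)×(1/2) = 1/4 + 1/6 = 5/12; P(X+Y=3) = (1/3)×(1/2) = 1/6. PMF: [1/12, 1/3, 5/12, 1/6] (sums to 1 ✓)

[1/12, 1/3, 5/12, 1/6]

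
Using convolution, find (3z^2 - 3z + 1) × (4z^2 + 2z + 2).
Ascending coefficients: a = [1, -3, 3], b = [2, 2, 4]. c[0] = 1×2 = 2; c[1] = 1×2 + -3×2 = -4; c[2] = 1×4 + -3×2 + 3×2 = 4; c[3] = -3×4 + 3×2 = -6; c[4] = 3×4 = 12. Result coefficients: [2, -4, 4, -6, 12] → 12z^4 - 6z^3 + 4z^2 - 4z + 2

12z^4 - 6z^3 + 4z^2 - 4z + 2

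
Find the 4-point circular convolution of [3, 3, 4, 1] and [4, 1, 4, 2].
Use y[k] = Σ_j u[j]·v[(k-j) mod 4]. y[0] = 3×4 + 3×2 + 4×4 + 1×1 = 35; y[1] = 3×1 + 3×4 + 4×2 + 1×4 = 27; y[2] = 3×4 + 3×1 + 4×4 + 1×2 = 33; y[3] = 3×2 + 3×4 + 4×1 + 1×4 = 26. Result: [35, 27, 33, 26]

[35, 27, 33, 26]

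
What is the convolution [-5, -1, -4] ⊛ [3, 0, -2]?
y[0] = -5×3 = -15; y[1] = -5×0 + -1×3 = -3; y[2] = -5×-2 + -1×0 + -4×3 = -2; y[3] = -1×-2 + -4×0 = 2; y[4] = -4×-2 = 8

[-15, -3, -2, 2, 8]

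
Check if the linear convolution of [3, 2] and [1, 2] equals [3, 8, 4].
Recompute linear convolution of [3, 2] and [1, 2]: y[0] = 3×1 = 3; y[1] = 3×2 + 2×1 = 8; y[2] = 2×2 = 4 → [3, 8, 4]. Given [3, 8, 4] matches, so answer: Yes

Yes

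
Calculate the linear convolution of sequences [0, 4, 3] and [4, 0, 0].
y[0] = 0×4 = 0; y[1] = 0×0 + 4×4 = 16; y[2] = 0×0 + 4×0 + 3×4 = 12; y[3] = 4×0 + 3×0 = 0; y[4] = 3×0 = 0

[0, 16, 12, 0, 0]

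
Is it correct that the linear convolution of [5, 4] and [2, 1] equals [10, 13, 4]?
Recompute linear convolution of [5, 4] and [2, 1]: y[0] = 5×2 = 10; y[1] = 5×1 + 4×2 = 13; y[2] = 4×1 = 4 → [10, 13, 4]. Given [10, 13, 4] matches, so answer: Yes

Yes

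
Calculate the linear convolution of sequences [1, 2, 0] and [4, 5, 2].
y[0] = 1×4 = 4; y[1] = 1×5 + 2×4 = 13; y[2] = 1×2 + 2×5 + 0×4 = 12; y[3] = 2×2 + 0×5 = 4; y[4] = 0×2 = 0

[4, 13, 12, 4, 0]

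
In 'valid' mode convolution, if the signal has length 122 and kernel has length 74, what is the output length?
'Valid' mode counts only positions where the kernel fully overlaps the signal: m - n + 1 = 122 - 74 + 1 = 49

49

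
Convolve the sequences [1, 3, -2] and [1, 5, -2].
y[0] = 1×1 = 1; y[1] = 1×5 + 3×1 = 8; y[2] = 1×-2 + 3×5 + -2×1 = 11; y[3] = 3×-2 + -2×5 = -16; y[4] = -2×-2 = 4

[1, 8, 11, -16, 4]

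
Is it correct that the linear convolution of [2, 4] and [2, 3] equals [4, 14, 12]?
Recompute linear convolution of [2, 4] and [2, 3]: y[0] = 2×2 = 4; y[1] = 2×3 + 4×2 = 14; y[2] = 4×3 = 12 → [4, 14, 12]. Given [4, 14, 12] matches, so answer: Yes

Yes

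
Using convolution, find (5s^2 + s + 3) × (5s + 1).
Ascending coefficients: a = [3, 1, 5], b = [1, 5]. c[0] = 3×1 = 3; c[1] = 3×5 + 1×1 = 16; c[2] = 1×5 + 5×1 = 10; c[3] = 5×5 = 25. Result coefficients: [3, 16, 10, 25] → 25s^3 + 10s^2 + 16s + 3

25s^3 + 10s^2 + 16s + 3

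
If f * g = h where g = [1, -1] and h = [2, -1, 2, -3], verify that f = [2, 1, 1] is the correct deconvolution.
Forward-compute [2, 1, 1] * [1, -1]: h[0] = 2×1 = 2; h[1] = 2×-1 + 1×1 = -1; h[2] = 1×-1 + 1×1 = 0; h[3] = 1×-1 = -1 → [2, -1, 0, -1]. Does not match given h = [2, -1, 2, -3].

Not verified. [2, 1, 1] * [1, -1] = [2, -1, 0, -1], which differs from [2, -1, 2, -3] at index 2.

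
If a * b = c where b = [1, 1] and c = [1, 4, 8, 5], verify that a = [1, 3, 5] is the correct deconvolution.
Forward-compute [1, 3, 5] * [1, 1]: c[0] = 1×1 = 1; c[1] = 1×1 + 3×1 = 4; c[2] = 3×1 + 5×1 = 8; c[3] = 5×1 = 5 → [1, 4, 8, 5]. Matches given c = [1, 4, 8, 5], so verified.

Verified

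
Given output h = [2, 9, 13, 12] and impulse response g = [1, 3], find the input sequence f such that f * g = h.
Deconvolve h=[2, 9, 13, 12] by g=[1, 3]. Since g[0]=1, solve forward: f[0] = h[0] / 1 = 2; f[1] = (h[1] - 2×3) / 1 = 3; f[2] = (h[2] - 3×3) / 1 = 4. So f = [2, 3, 4]. Check by forward convolution: h[0] = 2×1 = 2; h[1] = 2×3 + 3×1 = 9; h[2] = 3×3 + 4×1 = 13; h[3] = 4×3 = 12

[2, 3, 4]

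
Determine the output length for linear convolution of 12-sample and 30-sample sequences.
Linear/full convolution length: m + n - 1 = 12 + 30 - 1 = 41

41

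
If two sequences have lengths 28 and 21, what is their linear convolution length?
Linear/full convolution length: m + n - 1 = 28 + 21 - 1 = 48

48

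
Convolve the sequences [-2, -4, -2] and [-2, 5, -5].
y[0] = -2×-2 = 4; y[1] = -2×5 + -4×-2 = -2; y[2] = -2×-5 + -4×5 + -2×-2 = -6; y[3] = -4×-5 + -2×5 = 10; y[4] = -2×-5 = 10

[4, -2, -6, 10, 10]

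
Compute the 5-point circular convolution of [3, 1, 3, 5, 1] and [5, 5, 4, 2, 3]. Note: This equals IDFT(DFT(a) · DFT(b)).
Either evaluate y[k] = Σ_j a[j]·b[(k-j) mod 5] directly, or use IDFT(DFT(a) · DFT(b)). y[0] = 3×5 + 1×3 + 3×2 + 5×4 + 1×5 = 49; y[1] = 3×5 + 1×5 + 3×3 + 5×2 + 1×4 = 43; y[2] = 3×4 + 1×5 + 3×5 + 5×3 + 1×2 = 49; y[3] = 3×2 + 1×4 + 3×5 + 5×5 + 1×3 = 53; y[4] = 3×3 + 1×2 + 3×4 + 5×5 + 1×5 = 53. Result: [49, 43, 49, 53, 53]

[49, 43, 49, 53, 53]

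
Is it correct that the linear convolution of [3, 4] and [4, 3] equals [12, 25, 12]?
Recompute linear convolution of [3, 4] and [4, 3]: y[0] = 3×4 = 12; y[1] = 3×3 + 4×4 = 25; y[2] = 4×3 = 12 → [12, 25, 12]. Given [12, 25, 12] matches, so answer: Yes

Yes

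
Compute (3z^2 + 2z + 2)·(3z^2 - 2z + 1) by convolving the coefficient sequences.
Ascending coefficients: a = [2, 2, 3], b = [1, -2, 3]. c[0] = 2×1 = 2; c[1] = 2×-2 + 2×1 = -2; c[2] = 2×3 + 2×-2 + 3×1 = 5; c[3] = 2×3 + 3×-2 = 0; c[4] = 3×3 = 9. Result coefficients: [2, -2, 5, 0, 9] → 9z^4 + 5z^2 - 2z + 2

9z^4 + 5z^2 - 2z + 2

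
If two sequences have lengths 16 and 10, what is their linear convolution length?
Linear/full convolution length: m + n - 1 = 16 + 10 - 1 = 25

25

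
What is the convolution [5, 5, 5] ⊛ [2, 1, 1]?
y[0] = 5×2 = 10; y[1] = 5×1 + 5×2 = 15; y[2] = 5×1 + 5×1 + 5×2 = 20; y[3] = 5×1 + 5×1 = 10; y[4] = 5×1 = 5

[10, 15, 20, 10, 5]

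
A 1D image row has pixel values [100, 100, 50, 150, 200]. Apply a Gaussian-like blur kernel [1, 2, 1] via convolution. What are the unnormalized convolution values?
Convolve image row [100, 100, 50, 150, 200] with kernel [1, 2, 1]: y[0] = 100×1 = 100; y[1] = 100×2 + 100×1 = 300; y[2] = 100×1 + 100×2 + 50×1 = 350; y[3] = 100×1 + 50×2 + 150×1 = 350; y[4] = 50×1 + 150×2 + 200×1 = 550; y[5] = 150×1 + 200×2 = 550; y[6] = 200×1 = 200 → [100, 300, 350, 350, 550, 550, 200]. Normalization factor = sum(kernel) = 4.

[100, 300, 350, 350, 550, 550, 200]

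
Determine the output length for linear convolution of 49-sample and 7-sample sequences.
Linear/full convolution length: m + n - 1 = 49 + 7 - 1 = 55

55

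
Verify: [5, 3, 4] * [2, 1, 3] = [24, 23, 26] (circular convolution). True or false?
Recompute circular convolution of [5, 3, 4] and [2, 1, 3]: y[0] = 5×2 + 3×3 + 4×1 = 23; y[1] = 5×1 + 3×2 + 4×3 = 23; y[2] = 5×3 + 3×1 + 4×2 = 26 → [23, 23, 26]. Compare to given [24, 23, 26]: they differ at index 0: given 24, correct 23, so answer: No

No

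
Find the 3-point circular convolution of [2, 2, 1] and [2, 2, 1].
Use y[k] = Σ_j f[j]·g[(k-j) mod 3]. y[0] = 2×2 + 2×1 + 1×2 = 8; y[1] = 2×2 + 2×2 + 1×1 = 9; y[2] = 2×1 + 2×2 + 1×2 = 8. Result: [8, 9, 8]

[8, 9, 8]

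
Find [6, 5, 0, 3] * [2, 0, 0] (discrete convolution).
y[0] = 6×2 = 12; y[1] = 6×0 + 5×2 = 10; y[2] = 6×0 + 5×0 + 0×2 = 0; y[3] = 5×0 + 0×0 + 3×2 = 6; y[4] = 0×0 + 3×0 = 0; y[5] = 3×0 = 0

[12, 10, 0, 6, 0, 0]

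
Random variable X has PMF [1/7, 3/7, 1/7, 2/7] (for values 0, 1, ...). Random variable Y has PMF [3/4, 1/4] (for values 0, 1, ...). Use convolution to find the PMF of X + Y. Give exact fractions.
P(X+Y=k) = Σ_i P(X=i)·P(Y=k-i) — a convolution of [1/7, 3/7, 1/7, 2/7] and [3/4, 1/4]. P(X+Y=0) = (1/7)×(3/4) = 3/28; P(X+Y=1) = (1/7)×(1/4) + (3/7)×(3/4) = 1/28 + 9/28 = 5/14; P(X+Y=2) = (3/7)×(1/4) + (1/7)×(3/4) = 3/28 + 3/28 = 3/14; P(X+Y=3) = (1/7)×(1/4) + (2/7)×(3/4) = 1/28 + 3/14 = 1/4; P(X+Y=4) = (2/7)×(1/4) = 1/14. PMF: [3/28, 5/14, 3/14, 1/4, 1/14] (sums to 1 ✓)

[3/28, 5/14, 3/14, 1/4, 1/14]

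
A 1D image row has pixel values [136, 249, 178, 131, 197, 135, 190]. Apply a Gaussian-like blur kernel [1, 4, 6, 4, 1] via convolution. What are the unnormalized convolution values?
Convolve image row [136, 249, 178, 131, 197, 135, 190] with kernel [1, 4, 6, 4, 1]: y[0] = 136×1 = 136; y[1] = 136×4 + 249×1 = 793; y[2] = 136×6 + 249×4 + 178×1 = 1990; y[3] = 136×4 + 249×6 + 178×4 + 131×1 = 2881; y[4] = 136×1 + 249×4 + 178×6 + 131×4 + 197×1 = 2921; y[5] = 249×1 + 178×4 + 131×6 + 197×4 + 135×1 = 2670; y[6] = 178×1 + 131×4 + 197×6 + 135×4 + 190×1 = 2614; y[7] = 131×1 + 197×4 + 135×6 + 190×4 = 2489; y[8] = 197×1 + 135×4 + 190×6 = 1877; y[9] = 135×1 + 190×4 = 895; y[10] = 190×1 = 190 → [136, 793, 1990, 2881, 2921, 2670, 2614, 2489, 1877, 895, 190]. Normalization factor = sum(kernel) = 16.

[136, 793, 1990, 2881, 2921, 2670, 2614, 2489, 1877, 895, 190]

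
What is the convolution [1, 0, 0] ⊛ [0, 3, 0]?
y[0] = 1×0 = 0; y[1] = 1×3 + 0×0 = 3; y[2] = 1×0 + 0×3 + 0×0 = 0; y[3] = 0×0 + 0×3 = 0; y[4] = 0×0 = 0

[0, 3, 0, 0, 0]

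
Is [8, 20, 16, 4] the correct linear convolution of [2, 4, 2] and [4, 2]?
Recompute linear convolution of [2, 4, 2] and [4, 2]: y[0] = 2×4 = 8; y[1] = 2×2 + 4×4 = 20; y[2] = 4×2 + 2×4 = 16; y[3] = 2×2 = 4 → [8, 20, 16, 4]. Given [8, 20, 16, 4] matches, so answer: Yes

Yes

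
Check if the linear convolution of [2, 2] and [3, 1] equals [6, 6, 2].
Recompute linear convolution of [2, 2] and [3, 1]: y[0] = 2×3 = 6; y[1] = 2×1 + 2×3 = 8; y[2] = 2×1 = 2 → [6, 8, 2]. Compare to given [6, 6, 2]: they differ at index 1: given 6, correct 8, so answer: No

No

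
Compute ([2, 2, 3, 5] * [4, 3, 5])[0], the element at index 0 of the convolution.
Use y[k] = Σ_i a[i]·b[k-i] at k=0. y[0] = 2×4 = 8

8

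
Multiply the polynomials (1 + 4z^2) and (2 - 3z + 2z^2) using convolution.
Ascending coefficients: a = [1, 0, 4], b = [2, -3, 2]. c[0] = 1×2 = 2; c[1] = 1×-3 + 0×2 = -3; c[2] = 1×2 + 0×-3 + 4×2 = 10; c[3] = 0×2 + 4×-3 = -12; c[4] = 4×2 = 8. Result coefficients: [2, -3, 10, -12, 8] → 2 - 3z + 10z^2 - 12z^3 + 8z^4

2 - 3z + 10z^2 - 12z^3 + 8z^4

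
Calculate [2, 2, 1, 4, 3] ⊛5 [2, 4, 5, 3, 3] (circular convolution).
Use y[k] = Σ_j x[j]·h[(k-j) mod 5]. y[0] = 2×2 + 2×3 + 1×3 + 4×5 + 3×4 = 45; y[1] = 2×4 + 2×2 + 1×3 + 4×3 + 3×5 = 42; y[2] = 2×5 + 2×4 + 1×2 + 4×3 + 3×3 = 41; y[3] = 2×3 + 2×5 + 1×4 + 4×2 + 3×3 = 37; y[4] = 2×3 + 2×3 + 1×5 + 4×4 + 3×2 = 39. Result: [45, 42, 41, 37, 39]

[45, 42, 41, 37, 39]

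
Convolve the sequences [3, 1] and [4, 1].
y[0] = 3×4 = 12; y[1] = 3×1 + 1×4 = 7; y[2] = 1×1 = 1

[12, 7, 1]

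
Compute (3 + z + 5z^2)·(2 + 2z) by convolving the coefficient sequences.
Ascending coefficients: a = [3, 1, 5], b = [2, 2]. c[0] = 3×2 = 6; c[1] = 3×2 + 1×2 = 8; c[2] = 1×2 + 5×2 = 12; c[3] = 5×2 = 10. Result coefficients: [6, 8, 12, 10] → 6 + 8z + 12z^2 + 10z^3

6 + 8z + 12z^2 + 10z^3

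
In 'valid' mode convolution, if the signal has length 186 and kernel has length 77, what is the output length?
'Valid' mode counts only positions where the kernel fully overlaps the signal: m - n + 1 = 186 - 77 + 1 = 110

110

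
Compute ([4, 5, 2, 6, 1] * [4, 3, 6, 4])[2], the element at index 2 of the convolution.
Use y[k] = Σ_i a[i]·b[k-i] at k=2. y[2] = 4×6 + 5×3 + 2×4 = 47

47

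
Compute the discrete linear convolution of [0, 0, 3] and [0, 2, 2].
y[0] = 0×0 = 0; y[1] = 0×2 + 0×0 = 0; y[2] = 0×2 + 0×2 + 3×0 = 0; y[3] = 0×2 + 3×2 = 6; y[4] = 3×2 = 6

[0, 0, 0, 6, 6]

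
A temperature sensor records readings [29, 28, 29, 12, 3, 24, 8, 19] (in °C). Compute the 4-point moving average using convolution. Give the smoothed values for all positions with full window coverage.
4-point moving average kernel = [1, 1, 1, 1]. Apply in 'valid' mode (full window coverage): avg[0] = (29 + 28 + 29 + 12) / 4 = 24.5; avg[1] = (28 + 29 + 12 + 3) / 4 = 18.0; avg[2] = (29 + 12 + 3 + 24) / 4 = 17.0; avg[3] = (12 + 3 + 24 + 8) / 4 = 11.75; avg[4] = (3 + 24 + 8 + 19) / 4 = 13.5. Smoothed values: [24.5, 18.0, 17.0, 11.75, 13.5]

[24.5, 18.0, 17.0, 11.75, 13.5]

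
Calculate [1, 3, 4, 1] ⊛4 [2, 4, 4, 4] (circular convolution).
Use y[k] = Σ_j s[j]·t[(k-j) mod 4]. y[0] = 1×2 + 3×4 + 4×4 + 1×4 = 34; y[1] = 1×4 + 3×2 + 4×4 + 1×4 = 30; y[2] = 1×4 + 3×4 + 4×2 + 1×4 = 28; y[3] = 1×4 + 3×4 + 4×4 + 1×2 = 34. Result: [34, 30, 28, 34]

[34, 30, 28, 34]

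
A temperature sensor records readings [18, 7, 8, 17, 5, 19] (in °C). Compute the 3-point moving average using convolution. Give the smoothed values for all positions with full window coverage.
3-point moving average kernel = [1, 1, 1]. Apply in 'valid' mode (full window coverage): avg[0] = (18 + 7 + 8) / 3 = 11.0; avg[1] = (7 + 8 + 17) / 3 = 10.67; avg[2] = (8 + 17 + 5) / 3 = 10.0; avg[3] = (17 + 5 + 19) / 3 = 13.67. Smoothed values: [11.0, 10.67, 10.0, 13.67]

[11.0, 10.67, 10.0, 13.67]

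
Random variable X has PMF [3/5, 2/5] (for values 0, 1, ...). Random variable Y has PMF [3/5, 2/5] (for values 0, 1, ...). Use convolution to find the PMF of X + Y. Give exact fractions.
P(X+Y=k) = Σ_i P(X=i)·P(Y=k-i) — a convolution of [3/5, 2/5] and [3/5, 2/5]. P(X+Y=0) = (3/5)×(3/5) = 9/25; P(X+Y=1) = (3/5)×(2/5) + (2/5)×(3/5) = 6/25 + 6/25 = 12/25; P(X+Y=2) = (2/5)×(2/5) = 4/25. PMF: [9/25, 12/25, 4/25] (sums to 1 ✓)

[9/25, 12/25, 4/25]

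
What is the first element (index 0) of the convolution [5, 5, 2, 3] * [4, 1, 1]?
Use y[k] = Σ_i a[i]·b[k-i] at k=0. y[0] = 5×4 = 20

20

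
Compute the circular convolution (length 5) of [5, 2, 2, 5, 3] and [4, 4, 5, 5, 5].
Use y[k] = Σ_j a[j]·b[(k-j) mod 5]. y[0] = 5×4 + 2×5 + 2×5 + 5×5 + 3×4 = 77; y[1] = 5×4 + 2×4 + 2×5 + 5×5 + 3×5 = 78; y[2] = 5×5 + 2×4 + 2×4 + 5×5 + 3×5 = 81; y[3] = 5×5 + 2×5 + 2×4 + 5×4 + 3×5 = 78; y[4] = 5×5 + 2×5 + 2×5 + 5×4 + 3×4 = 77. Result: [77, 78, 81, 78, 77]

[77, 78, 81, 78, 77]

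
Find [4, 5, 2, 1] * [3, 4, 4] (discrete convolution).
y[0] = 4×3 = 12; y[1] = 4×4 + 5×3 = 31; y[2] = 4×4 + 5×4 + 2×3 = 42; y[3] = 5×4 + 2×4 + 1×3 = 31; y[4] = 2×4 + 1×4 = 12; y[5] = 1×4 = 4

[12, 31, 42, 31, 12, 4]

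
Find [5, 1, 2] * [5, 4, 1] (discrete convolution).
y[0] = 5×5 = 25; y[1] = 5×4 + 1×5 = 25; y[2] = 5×1 + 1×4 + 2×5 = 19; y[3] = 1×1 + 2×4 = 9; y[4] = 2×1 = 2

[25, 25, 19, 9, 2]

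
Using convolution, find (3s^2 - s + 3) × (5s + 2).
Ascending coefficients: a = [3, -1, 3], b = [2, 5]. c[0] = 3×2 = 6; c[1] = 3×5 + -1×2 = 13; c[2] = -1×5 + 3×2 = 1; c[3] = 3×5 = 15. Result coefficients: [6, 13, 1, 15] → 15s^3 + s^2 + 13s + 6

15s^3 + s^2 + 13s + 6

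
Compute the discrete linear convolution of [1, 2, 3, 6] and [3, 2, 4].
y[0] = 1×3 = 3; y[1] = 1×2 + 2×3 = 8; y[2] = 1×4 + 2×2 + 3×3 = 17; y[3] = 2×4 + 3×2 + 6×3 = 32; y[4] = 3×4 + 6×2 = 24; y[5] = 6×4 = 24

[3, 8, 17, 32, 24, 24]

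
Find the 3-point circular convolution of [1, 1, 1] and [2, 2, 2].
Use y[k] = Σ_j u[j]·v[(k-j) mod 3]. y[0] = 1×2 + 1×2 + 1×2 = 6; y[1] = 1×2 + 1×2 + 1×2 = 6; y[2] = 1×2 + 1×2 + 1×2 = 6. Result: [6, 6, 6]

[6, 6, 6]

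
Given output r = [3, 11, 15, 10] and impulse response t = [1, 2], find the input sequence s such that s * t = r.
Deconvolve r=[3, 11, 15, 10] by t=[1, 2]. Since t[0]=1, solve forward: s[0] = r[0] / 1 = 3; s[1] = (r[1] - 3×2) / 1 = 5; s[2] = (r[2] - 5×2) / 1 = 5. So s = [3, 5, 5]. Check by forward convolution: r[0] = 3×1 = 3; r[1] = 3×2 + 5×1 = 11; r[2] = 5×2 + 5×1 = 15; r[3] = 5×2 = 10

[3, 5, 5]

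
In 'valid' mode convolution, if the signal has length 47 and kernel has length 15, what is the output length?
'Valid' mode counts only positions where the kernel fully overlaps the signal: m - n + 1 = 47 - 15 + 1 = 33

33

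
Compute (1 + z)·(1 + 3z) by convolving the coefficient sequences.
Ascending coefficients: a = [1, 1], b = [1, 3]. c[0] = 1×1 = 1; c[1] = 1×3 + 1×1 = 4; c[2] = 1×3 = 3. Result coefficients: [1, 4, 3] → 1 + 4z + 3z^2

1 + 4z + 3z^2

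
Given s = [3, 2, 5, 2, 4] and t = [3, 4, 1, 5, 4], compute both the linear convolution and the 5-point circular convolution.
Linear: y_lin[0] = 3×3 = 9; y_lin[1] = 3×4 + 2×3 = 18; y_lin[2] = 3×1 + 2×4 + 5×3 = 26; y_lin[3] = 3×5 + 2×1 + 5×4 + 2×3 = 43; y_lin[4] = 3×4 + 2×5 + 5×1 + 2×4 + 4×3 = 47; y_lin[5] = 2×4 + 5×5 + 2×1 + 4×4 = 51; y_lin[6] = 5×4 + 2×5 + 4×1 = 34; y_lin[7] = 2×4 + 4×5 = 28; y_lin[8] = 4×4 = 16 → [9, 18, 26, 43, 47, 51, 34, 28, 16]. Circular (length 5): y[0] = 3×3 + 2×4 + 5×5 + 2×1 + 4×4 = 60; y[1] = 3×4 + 2×3 + 5×4 + 2×5 + 4×1 = 52; y[2] = 3×1 + 2×4 + 5×3 + 2×4 + 4×5 = 54; y[3] = 3×5 + 2×1 + 5×4 + 2×3 + 4×4 = 59; y[4] = 3×4 + 2×5 + 5×1 + 2×4 + 4×3 = 47 → [60, 52, 54, 59, 47]

Linear: [9, 18, 26, 43, 47, 51, 34, 28, 16], Circular: [60, 52, 54, 59, 47]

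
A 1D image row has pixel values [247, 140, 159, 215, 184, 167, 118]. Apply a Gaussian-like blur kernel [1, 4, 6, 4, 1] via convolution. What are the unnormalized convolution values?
Convolve image row [247, 140, 159, 215, 184, 167, 118] with kernel [1, 4, 6, 4, 1]: y[0] = 247×1 = 247; y[1] = 247×4 + 140×1 = 1128; y[2] = 247×6 + 140×4 + 159×1 = 2201; y[3] = 247×4 + 140×6 + 159×4 + 215×1 = 2679; y[4] = 247×1 + 140×4 + 159×6 + 215×4 + 184×1 = 2805; y[5] = 140×1 + 159×4 + 215×6 + 184×4 + 167×1 = 2969; y[6] = 159×1 + 215×4 + 184×6 + 167×4 + 118×1 = 2909; y[7] = 215×1 + 184×4 + 167×6 + 118×4 = 2425; y[8] = 184×1 + 167×4 + 118×6 = 1560; y[9] = 167×1 + 118×4 = 639; y[10] = 118×1 = 118 → [247, 1128, 2201, 2679, 2805, 2969, 2909, 2425, 1560, 639, 118]. Normalization factor = sum(kernel) = 16.

[247, 1128, 2201, 2679, 2805, 2969, 2909, 2425, 1560, 639, 118]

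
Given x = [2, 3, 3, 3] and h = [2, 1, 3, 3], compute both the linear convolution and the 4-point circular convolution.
Linear: y_lin[0] = 2×2 = 4; y_lin[1] = 2×1 + 3×2 = 8; y_lin[2] = 2×3 + 3×1 + 3×2 = 15; y_lin[3] = 2×3 + 3×3 + 3×1 + 3×2 = 24; y_lin[4] = 3×3 + 3×3 + 3×1 = 21; y_lin[5] = 3×3 + 3×3 = 18; y_lin[6] = 3×3 = 9 → [4, 8, 15, 24, 21, 18, 9]. Circular (length 4): y[0] = 2×2 + 3×3 + 3×3 + 3×1 = 25; y[1] = 2×1 + 3×2 + 3×3 + 3×3 = 26; y[2] = 2×3 + 3×1 + 3×2 + 3×3 = 24; y[3] = 2×3 + 3×3 + 3×1 + 3×2 = 24 → [25, 26, 24, 24]

Linear: [4, 8, 15, 24, 21, 18, 9], Circular: [25, 26, 24, 24]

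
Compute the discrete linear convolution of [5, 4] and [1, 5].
y[0] = 5×1 = 5; y[1] = 5×5 + 4×1 = 29; y[2] = 4×5 = 20

[5, 29, 20]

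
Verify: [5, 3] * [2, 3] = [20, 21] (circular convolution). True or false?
Recompute circular convolution of [5, 3] and [2, 3]: y[0] = 5×2 + 3×3 = 19; y[1] = 5×3 + 3×2 = 21 → [19, 21]. Compare to given [20, 21]: they differ at index 0: given 20, correct 19, so answer: No

No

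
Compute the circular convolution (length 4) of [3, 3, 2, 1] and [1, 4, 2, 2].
Use y[k] = Σ_j s[j]·t[(k-j) mod 4]. y[0] = 3×1 + 3×2 + 2×2 + 1×4 = 17; y[1] = 3×4 + 3×1 + 2×2 + 1×2 = 21; y[2] = 3×2 + 3×4 + 2×1 + 1×2 = 22; y[3] = 3×2 + 3×2 + 2×4 + 1×1 = 21. Result: [17, 21, 22, 21]

[17, 21, 22, 21]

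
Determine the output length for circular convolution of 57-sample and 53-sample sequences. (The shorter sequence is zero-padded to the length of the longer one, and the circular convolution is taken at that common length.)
Circular convolution (zero-padding the shorter input) has length max(m, n) = max(57, 53) = 57

57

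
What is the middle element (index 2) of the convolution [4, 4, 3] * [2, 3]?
Use y[k] = Σ_i a[i]·b[k-i] at k=2. y[2] = 4×3 + 3×2 = 18

18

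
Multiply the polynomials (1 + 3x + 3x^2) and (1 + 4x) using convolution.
Ascending coefficients: a = [1, 3, 3], b = [1, 4]. c[0] = 1×1 = 1; c[1] = 1×4 + 3×1 = 7; c[2] = 3×4 + 3×1 = 15; c[3] = 3×4 = 12. Result coefficients: [1, 7, 15, 12] → 1 + 7x + 15x^2 + 12x^3

1 + 7x + 15x^2 + 12x^3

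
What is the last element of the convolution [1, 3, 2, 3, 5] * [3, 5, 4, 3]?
Use y[k] = Σ_i a[i]·b[k-i] at k=7. y[7] = 5×3 = 15

15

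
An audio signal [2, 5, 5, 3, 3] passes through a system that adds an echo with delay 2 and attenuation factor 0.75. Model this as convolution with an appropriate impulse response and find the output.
Direct-path + delayed-attenuated-path model → impulse response h = [1, 0, 0.75] (1 at lag 0, 0.75 at lag 2). Output y[n] = x[n] + 0.75·x[n - 2] (with x[n] = 0 outside 0..4): y[0] = 2 + 0.75×0 = 2; y[1] = 5 + 0.75×0 = 5; y[2] = 5 + 0.75×2 = 6.5; y[3] = 3 + 0.75×5 = 6.75; y[4] = 3 + 0.75×5 = 6.75; y[5] = 0 + 0.75×3 = 2.25; y[6] = 0 + 0.75×3 = 2.25. So y = [2, 5, 6.5, 6.75, 6.75, 2.25, 2.25]

[2, 5, 6.5, 6.75, 6.75, 2.25, 2.25]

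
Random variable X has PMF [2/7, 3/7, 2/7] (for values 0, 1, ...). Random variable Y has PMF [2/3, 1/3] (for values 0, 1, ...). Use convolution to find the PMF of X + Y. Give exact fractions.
P(X+Y=k) = Σ_i P(X=i)·P(Y=k-i) — a convolution of [2/7, 3/7, 2/7] and [2/3, 1/3]. P(X+Y=0) = (2/7)×(2/3) = 4/21; P(X+Y=1) = (2/7)×(1/3) + (3/7)×(2/3) = 2/21 + 2/7 = 8/21; P(X+Y=2) = (3/7)×(1/3) + (2/7)×(2/3) = 1/7 + 4/21 = 1/3; P(X+Y=3) = (2/7)×(1/3) = 2/21. PMF: [4/21, 8/21, 1/3, 2/21] (sums to 1 ✓)

[4/21, 8/21, 1/3, 2/21]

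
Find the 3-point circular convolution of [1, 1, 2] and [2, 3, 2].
Use y[k] = Σ_j a[j]·b[(k-j) mod 3]. y[0] = 1×2 + 1×2 + 2×3 = 10; y[1] = 1×3 + 1×2 + 2×2 = 9; y[2] = 1×2 + 1×3 + 2×2 = 9. Result: [10, 9, 9]

[10, 9, 9]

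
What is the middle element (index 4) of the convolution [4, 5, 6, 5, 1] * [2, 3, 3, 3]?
Use y[k] = Σ_i a[i]·b[k-i] at k=4. y[4] = 5×3 + 6×3 + 5×3 + 1×2 = 50

50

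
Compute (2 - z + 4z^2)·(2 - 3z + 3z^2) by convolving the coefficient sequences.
Ascending coefficients: a = [2, -1, 4], b = [2, -3, 3]. c[0] = 2×2 = 4; c[1] = 2×-3 + -1×2 = -8; c[2] = 2×3 + -1×-3 + 4×2 = 17; c[3] = -1×3 + 4×-3 = -15; c[4] = 4×3 = 12. Result coefficients: [4, -8, 17, -15, 12] → 4 - 8z + 17z^2 - 15z^3 + 12z^4

4 - 8z + 17z^2 - 15z^3 + 12z^4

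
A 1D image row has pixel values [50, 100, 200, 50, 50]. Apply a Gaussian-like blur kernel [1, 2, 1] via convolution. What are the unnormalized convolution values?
Convolve image row [50, 100, 200, 50, 50] with kernel [1, 2, 1]: y[0] = 50×1 = 50; y[1] = 50×2 + 100×1 = 200; y[2] = 50×1 + 100×2 + 200×1 = 450; y[3] = 100×1 + 200×2 + 50×1 = 550; y[4] = 200×1 + 50×2 + 50×1 = 350; y[5] = 50×1 + 50×2 = 150; y[6] = 50×1 = 50 → [50, 200, 450, 550, 350, 150, 50]. Normalization factor = sum(kernel) = 4.

[50, 200, 450, 550, 350, 150, 50]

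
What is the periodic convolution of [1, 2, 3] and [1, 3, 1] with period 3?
Use y[k] = Σ_j x[j]·h[(k-j) mod 3]. y[0] = 1×1 + 2×1 + 3×3 = 12; y[1] = 1×3 + 2×1 + 3×1 = 8; y[2] = 1×1 + 2×3 + 3×1 = 10. Result: [12, 8, 10]

[12, 8, 10]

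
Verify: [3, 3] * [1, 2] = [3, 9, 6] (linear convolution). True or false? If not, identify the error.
Recompute linear convolution of [3, 3] and [1, 2]: y[0] = 3×1 = 3; y[1] = 3×2 + 3×1 = 9; y[2] = 3×2 = 6 → [3, 9, 6]. Given [3, 9, 6] matches, so answer: Yes

Yes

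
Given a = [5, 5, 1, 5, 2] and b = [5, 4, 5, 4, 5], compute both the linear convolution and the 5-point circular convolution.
Linear: y_lin[0] = 5×5 = 25; y_lin[1] = 5×4 + 5×5 = 45; y_lin[2] = 5×5 + 5×4 + 1×5 = 50; y_lin[3] = 5×4 + 5×5 + 1×4 + 5×5 = 74; y_lin[4] = 5×5 + 5×4 + 1×5 + 5×4 + 2×5 = 80; y_lin[5] = 5×5 + 1×4 + 5×5 + 2×4 = 62; y_lin[6] = 1×5 + 5×4 + 2×5 = 35; y_lin[7] = 5×5 + 2×4 = 33; y_lin[8] = 2×5 = 10 → [25, 45, 50, 74, 80, 62, 35, 33, 10]. Circular (length 5): y[0] = 5×5 + 5×5 + 1×4 + 5×5 + 2×4 = 87; y[1] = 5×4 + 5×5 + 1×5 + 5×4 + 2×5 = 80; y[2] = 5×5 + 5×4 + 1×5 + 5×5 + 2×4 = 83; y[3] = 5×4 + 5×5 + 1×4 + 5×5 + 2×5 = 84; y[4] = 5×5 + 5×4 + 1×5 + 5×4 + 2×5 = 80 → [87, 80, 83, 84, 80]

Linear: [25, 45, 50, 74, 80, 62, 35, 33, 10], Circular: [87, 80, 83, 84, 80]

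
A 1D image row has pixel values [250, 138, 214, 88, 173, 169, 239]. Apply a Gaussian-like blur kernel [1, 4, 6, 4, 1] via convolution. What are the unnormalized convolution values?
Convolve image row [250, 138, 214, 88, 173, 169, 239] with kernel [1, 4, 6, 4, 1]: y[0] = 250×1 = 250; y[1] = 250×4 + 138×1 = 1138; y[2] = 250×6 + 138×4 + 214×1 = 2266; y[3] = 250×4 + 138×6 + 214×4 + 88×1 = 2772; y[4] = 250×1 + 138×4 + 214×6 + 88×4 + 173×1 = 2611; y[5] = 138×1 + 214×4 + 88×6 + 173×4 + 169×1 = 2383; y[6] = 214×1 + 88×4 + 173×6 + 169×4 + 239×1 = 2519; y[7] = 88×1 + 173×4 + 169×6 + 239×4 = 2750; y[8] = 173×1 + 169×4 + 239×6 = 2283; y[9] = 169×1 + 239×4 = 1125; y[10] = 239×1 = 239 → [250, 1138, 2266, 2772, 2611, 2383, 2519, 2750, 2283, 1125, 239]. Normalization factor = sum(kernel) = 16.

[250, 1138, 2266, 2772, 2611, 2383, 2519, 2750, 2283, 1125, 239]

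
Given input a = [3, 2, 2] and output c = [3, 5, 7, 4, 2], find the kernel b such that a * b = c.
Output length 5 = len(a) + len(b) - 1 ⇒ len(b) = 3. Solve b forward using b[k] = (c[k] - Σ_{i≥1} a[i]·b[k-i]) / a[0]: b[0] = c[0] / a[0] = 3 / 3 = 1; b[1] = (c[1] - 2×1) / a[0] = (5 - 2×1) / 3 = 1; b[2] = (c[2] - 2×1 - 2×1) / a[0] = (7 - 2×1 - 2×1) / 3 = 1. So b = [1, 1, 1]. Forward-check [3, 2, 2] * [1, 1, 1]: c[0] = 3×1 = 3; c[1] = 3×1 + 2×1 = 5; c[2] = 3×1 + 2×1 + 2×1 = 7; c[3] = 2×1 + 2×1 = 4; c[4] = 2×1 = 2 → [3, 5, 7, 4, 2] ✓

[1, 1, 1]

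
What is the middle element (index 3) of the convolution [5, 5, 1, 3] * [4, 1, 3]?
Use y[k] = Σ_i a[i]·b[k-i] at k=3. y[3] = 5×3 + 1×1 + 3×4 = 28

28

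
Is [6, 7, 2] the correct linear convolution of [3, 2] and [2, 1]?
Recompute linear convolution of [3, 2] and [2, 1]: y[0] = 3×2 = 6; y[1] = 3×1 + 2×2 = 7; y[2] = 2×1 = 2 → [6, 7, 2]. Given [6, 7, 2] matches, so answer: Yes

Yes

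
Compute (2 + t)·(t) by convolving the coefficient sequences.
Ascending coefficients: a = [2, 1], b = [0, 1]. c[0] = 2×0 = 0; c[1] = 2×1 + 1×0 = 2; c[2] = 1×1 = 1. Result coefficients: [0, 2, 1] → 2t + t^2

2t + t^2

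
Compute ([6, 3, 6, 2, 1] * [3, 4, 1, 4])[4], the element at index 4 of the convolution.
Use y[k] = Σ_i a[i]·b[k-i] at k=4. y[4] = 3×4 + 6×1 + 2×4 + 1×3 = 29

29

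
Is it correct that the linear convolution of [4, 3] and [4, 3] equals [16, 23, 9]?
Recompute linear convolution of [4, 3] and [4, 3]: y[0] = 4×4 = 16; y[1] = 4×3 + 3×4 = 24; y[2] = 3×3 = 9 → [16, 24, 9]. Compare to given [16, 23, 9]: they differ at index 1: given 23, correct 24, so answer: No

No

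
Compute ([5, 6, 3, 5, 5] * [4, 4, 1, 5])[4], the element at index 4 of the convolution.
Use y[k] = Σ_i a[i]·b[k-i] at k=4. y[4] = 6×5 + 3×1 + 5×4 + 5×4 = 73

73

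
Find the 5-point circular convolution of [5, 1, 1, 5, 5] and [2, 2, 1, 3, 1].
Use y[k] = Σ_j f[j]·g[(k-j) mod 5]. y[0] = 5×2 + 1×1 + 1×3 + 5×1 + 5×2 = 29; y[1] = 5×2 + 1×2 + 1×1 + 5×3 + 5×1 = 33; y[2] = 5×1 + 1×2 + 1×2 + 5×1 + 5×3 = 29; y[3] = 5×3 + 1×1 + 1×2 + 5×2 + 5×1 = 33; y[4] = 5×1 + 1×3 + 1×1 + 5×2 + 5×2 = 29. Result: [29, 33, 29, 33, 29]

[29, 33, 29, 33, 29]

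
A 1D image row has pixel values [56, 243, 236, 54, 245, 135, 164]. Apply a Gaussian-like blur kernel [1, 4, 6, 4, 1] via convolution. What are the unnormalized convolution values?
Convolve image row [56, 243, 236, 54, 245, 135, 164] with kernel [1, 4, 6, 4, 1]: y[0] = 56×1 = 56; y[1] = 56×4 + 243×1 = 467; y[2] = 56×6 + 243×4 + 236×1 = 1544; y[3] = 56×4 + 243×6 + 236×4 + 54×1 = 2680; y[4] = 56×1 + 243×4 + 236×6 + 54×4 + 245×1 = 2905; y[5] = 243×1 + 236×4 + 54×6 + 245×4 + 135×1 = 2626; y[6] = 236×1 + 54×4 + 245×6 + 135×4 + 164×1 = 2626; y[7] = 54×1 + 245×4 + 135×6 + 164×4 = 2500; y[8] = 245×1 + 135×4 + 164×6 = 1769; y[9] = 135×1 + 164×4 = 791; y[10] = 164×1 = 164 → [56, 467, 1544, 2680, 2905, 2626, 2626, 2500, 1769, 791, 164]. Normalization factor = sum(kernel) = 16.

[56, 467, 1544, 2680, 2905, 2626, 2626, 2500, 1769, 791, 164]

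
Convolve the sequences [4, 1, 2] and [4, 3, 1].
y[0] = 4×4 = 16; y[1] = 4×3 + 1×4 = 16; y[2] = 4×1 + 1×3 + 2×4 = 15; y[3] = 1×1 + 2×3 = 7; y[4] = 2×1 = 2

[16, 16, 15, 7, 2]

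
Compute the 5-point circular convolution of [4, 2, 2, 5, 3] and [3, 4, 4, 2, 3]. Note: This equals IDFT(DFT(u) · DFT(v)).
Either evaluate y[k] = Σ_j u[j]·v[(k-j) mod 5] directly, or use IDFT(DFT(u) · DFT(v)). y[0] = 4×3 + 2×3 + 2×2 + 5×4 + 3×4 = 54; y[1] = 4×4 + 2×3 + 2×3 + 5×2 + 3×4 = 50; y[2] = 4×4 + 2×4 + 2×3 + 5×3 + 3×2 = 51; y[3] = 4×2 + 2×4 + 2×4 + 5×3 + 3×3 = 48; y[4] = 4×3 + 2×2 + 2×4 + 5×4 + 3×3 = 53. Result: [54, 50, 51, 48, 53]

[54, 50, 51, 48, 53]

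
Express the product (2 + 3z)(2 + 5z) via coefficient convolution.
Ascending coefficients: a = [2, 3], b = [2, 5]. c[0] = 2×2 = 4; c[1] = 2×5 + 3×2 = 16; c[2] = 3×5 = 15. Result coefficients: [4, 16, 15] → 4 + 16z + 15z^2

4 + 16z + 15z^2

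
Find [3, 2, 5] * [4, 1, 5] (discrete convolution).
y[0] = 3×4 = 12; y[1] = 3×1 + 2×4 = 11; y[2] = 3×5 + 2×1 + 5×4 = 37; y[3] = 2×5 + 5×1 = 15; y[4] = 5×5 = 25

[12, 11, 37, 15, 25]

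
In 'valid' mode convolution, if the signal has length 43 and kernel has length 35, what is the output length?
'Valid' mode counts only positions where the kernel fully overlaps the signal: m - n + 1 = 43 - 35 + 1 = 9

9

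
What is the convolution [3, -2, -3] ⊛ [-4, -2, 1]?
y[0] = 3×-4 = -12; y[1] = 3×-2 + -2×-4 = 2; y[2] = 3×1 + -2×-2 + -3×-4 = 19; y[3] = -2×1 + -3×-2 = 4; y[4] = -3×1 = -3

[-12, 2, 19, 4, -3]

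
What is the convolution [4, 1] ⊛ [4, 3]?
y[0] = 4×4 = 16; y[1] = 4×3 + 1×4 = 16; y[2] = 1×3 = 3

[16, 16, 3]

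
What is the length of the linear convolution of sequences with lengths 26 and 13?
Linear/full convolution length: m + n - 1 = 26 + 13 - 1 = 38

38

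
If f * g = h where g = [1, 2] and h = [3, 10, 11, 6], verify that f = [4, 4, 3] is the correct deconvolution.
Forward-compute [4, 4, 3] * [1, 2]: h[0] = 4×1 = 4; h[1] = 4×2 + 4×1 = 12; h[2] = 4×2 + 3×1 = 11; h[3] = 3×2 = 6 → [4, 12, 11, 6]. Does not match given h = [3, 10, 11, 6].

Not verified. [4, 4, 3] * [1, 2] = [4, 12, 11, 6], which differs from [3, 10, 11, 6] at index 0.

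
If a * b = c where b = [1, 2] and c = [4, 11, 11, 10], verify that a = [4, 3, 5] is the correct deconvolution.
Forward-compute [4, 3, 5] * [1, 2]: c[0] = 4×1 = 4; c[1] = 4×2 + 3×1 = 11; c[2] = 3×2 + 5×1 = 11; c[3] = 5×2 = 10 → [4, 11, 11, 10]. Matches given c = [4, 11, 11, 10], so verified.

Verified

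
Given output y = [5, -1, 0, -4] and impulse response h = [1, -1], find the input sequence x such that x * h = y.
Deconvolve y=[5, -1, 0, -4] by h=[1, -1]. Since h[0]=1, solve forward: x[0] = y[0] / 1 = 5; x[1] = (y[1] - 5×-1) / 1 = 4; x[2] = (y[2] - 4×-1) / 1 = 4. So x = [5, 4, 4]. Check by forward convolution: y[0] = 5×1 = 5; y[1] = 5×-1 + 4×1 = -1; y[2] = 4×-1 + 4×1 = 0; y[3] = 4×-1 = -4

[5, 4, 4]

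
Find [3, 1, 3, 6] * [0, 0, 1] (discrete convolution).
y[0] = 3×0 = 0; y[1] = 3×0 + 1×0 = 0; y[2] = 3×1 + 1×0 + 3×0 = 3; y[3] = 1×1 + 3×0 + 6×0 = 1; y[4] = 3×1 + 6×0 = 3; y[5] = 6×1 = 6

[0, 0, 3, 1, 3, 6]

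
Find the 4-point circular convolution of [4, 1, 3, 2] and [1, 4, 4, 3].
Use y[k] = Σ_j u[j]·v[(k-j) mod 4]. y[0] = 4×1 + 1×3 + 3×4 + 2×4 = 27; y[1] = 4×4 + 1×1 + 3×3 + 2×4 = 34; y[2] = 4×4 + 1×4 + 3×1 + 2×3 = 29; y[3] = 4×3 + 1×4 + 3×4 + 2×1 = 30. Result: [27, 34, 29, 30]

[27, 34, 29, 30]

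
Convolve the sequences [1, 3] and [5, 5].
y[0] = 1×5 = 5; y[1] = 1×5 + 3×5 = 20; y[2] = 3×5 = 15

[5, 20, 15]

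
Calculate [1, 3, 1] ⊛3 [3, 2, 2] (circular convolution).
Use y[k] = Σ_j f[j]·g[(k-j) mod 3]. y[0] = 1×3 + 3×2 + 1×2 = 11; y[1] = 1×2 + 3×3 + 1×2 = 13; y[2] = 1×2 + 3×2 + 1×3 = 11. Result: [11, 13, 11]

[11, 13, 11]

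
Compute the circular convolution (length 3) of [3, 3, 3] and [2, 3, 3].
Use y[k] = Σ_j f[j]·g[(k-j) mod 3]. y[0] = 3×2 + 3×3 + 3×3 = 24; y[1] = 3×3 + 3×2 + 3×3 = 24; y[2] = 3×3 + 3×3 + 3×2 = 24. Result: [24, 24, 24]

[24, 24, 24]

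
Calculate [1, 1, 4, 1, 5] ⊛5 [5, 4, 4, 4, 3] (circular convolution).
Use y[k] = Σ_j u[j]·v[(k-j) mod 5]. y[0] = 1×5 + 1×3 + 4×4 + 1×4 + 5×4 = 48; y[1] = 1×4 + 1×5 + 4×3 + 1×4 + 5×4 = 45; y[2] = 1×4 + 1×4 + 4×5 + 1×3 + 5×4 = 51; y[3] = 1×4 + 1×4 + 4×4 + 1×5 + 5×3 = 44; y[4] = 1×3 + 1×4 + 4×4 + 1×4 + 5×5 = 52. Result: [48, 45, 51, 44, 52]

[48, 45, 51, 44, 52]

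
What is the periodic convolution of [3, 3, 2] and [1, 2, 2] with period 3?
Use y[k] = Σ_j u[j]·v[(k-j) mod 3]. y[0] = 3×1 + 3×2 + 2×2 = 13; y[1] = 3×2 + 3×1 + 2×2 = 13; y[2] = 3×2 + 3×2 + 2×1 = 14. Result: [13, 13, 14]

[13, 13, 14]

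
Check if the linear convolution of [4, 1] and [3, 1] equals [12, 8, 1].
Recompute linear convolution of [4, 1] and [3, 1]: y[0] = 4×3 = 12; y[1] = 4×1 + 1×3 = 7; y[2] = 1×1 = 1 → [12, 7, 1]. Compare to given [12, 8, 1]: they differ at index 1: given 8, correct 7, so answer: No

No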